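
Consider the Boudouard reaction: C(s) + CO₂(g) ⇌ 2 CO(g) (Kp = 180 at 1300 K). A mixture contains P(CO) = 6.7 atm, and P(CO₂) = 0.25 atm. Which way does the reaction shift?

(C is a pure solid — omitted from Qp.)
Qp = P(CO)² / P(CO₂) = (6.7)² / (0.25) = 180
Qp = 180 = Kp, so the system is already at equilibrium.

no net change (already at equilibrium)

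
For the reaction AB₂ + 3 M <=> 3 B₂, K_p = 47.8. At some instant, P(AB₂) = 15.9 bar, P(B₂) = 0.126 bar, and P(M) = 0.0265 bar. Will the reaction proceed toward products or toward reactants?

to the right

Q_p = P(B₂)³ / (P(AB₂)·P(M)³) = (0.126)³ / ((15.9)·(0.0265)³) = 6.76
Q_p = 6.76 < K_p = 47.8, so the forward reaction proceeds.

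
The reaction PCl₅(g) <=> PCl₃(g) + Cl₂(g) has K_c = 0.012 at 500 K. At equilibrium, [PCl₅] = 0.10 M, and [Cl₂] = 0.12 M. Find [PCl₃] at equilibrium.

At equilibrium, K_c = [PCl₃]·[Cl₂] / [PCl₅] = 0.012.
([PCl₃])·(0.12) / (0.10) = 0.012
[PCl₃] = 0.0100 = 0.010 M

[PCl₃] = 0.010 M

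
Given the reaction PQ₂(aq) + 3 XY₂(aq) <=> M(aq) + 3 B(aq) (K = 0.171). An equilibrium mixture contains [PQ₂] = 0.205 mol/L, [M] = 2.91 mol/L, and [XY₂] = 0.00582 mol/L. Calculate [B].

[B] = 0.00133 mol/L

At equilibrium, K = [M]·[B]³ / ([PQ₂]·[XY₂]³) = 0.171.
(2.91)·([B])³ / ((0.205)·(0.00582)³) = 0.171
[B]³ = 2.37×10⁻⁹ ⇒ [B] = 0.00133 mol/L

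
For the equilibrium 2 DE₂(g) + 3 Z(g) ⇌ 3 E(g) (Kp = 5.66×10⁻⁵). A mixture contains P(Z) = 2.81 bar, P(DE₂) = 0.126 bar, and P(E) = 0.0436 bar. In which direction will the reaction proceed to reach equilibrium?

in the reverse direction

Qp = P(E)³ / (P(DE₂)²·P(Z)³) = (0.0436)³ / ((0.126)²·(2.81)³) = 2.35×10⁻⁴
Qp = 2.35×10⁻⁴ > Kp = 5.66×10⁻⁵, so the reverse reaction proceeds.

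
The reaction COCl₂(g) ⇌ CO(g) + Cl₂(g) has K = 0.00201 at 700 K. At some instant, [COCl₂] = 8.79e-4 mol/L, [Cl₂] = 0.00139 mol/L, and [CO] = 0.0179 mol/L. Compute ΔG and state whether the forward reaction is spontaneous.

Q = [CO]·[Cl₂] / [COCl₂] = (0.0179)·(0.00139) / (8.79e-4) = 0.0283
ΔG = RT ln(Q/K) = (8.314 J mol⁻¹ K⁻¹)(700 K) × ln(0.0283/0.00201)
   = (5.820 kJ/mol)(2.645) = 15.4 kJ/mol
ΔG > 0, so the forward reaction is non-spontaneous (proceeds in reverse).

ΔG = 15.4 kJ/mol; the forward reaction is non-spontaneous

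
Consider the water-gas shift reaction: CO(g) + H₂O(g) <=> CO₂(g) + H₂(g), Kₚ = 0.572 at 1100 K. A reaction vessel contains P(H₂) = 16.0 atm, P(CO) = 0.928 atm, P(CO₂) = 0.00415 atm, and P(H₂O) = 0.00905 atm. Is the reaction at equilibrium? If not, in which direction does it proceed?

Qₚ = P(CO₂)·P(H₂) / (P(CO)·P(H₂O)) = (0.00415)·(16.0) / ((0.928)·(0.00905)) = 7.91
Qₚ = 7.91 > Kₚ = 0.572, so the reverse reaction proceeds.

toward reactants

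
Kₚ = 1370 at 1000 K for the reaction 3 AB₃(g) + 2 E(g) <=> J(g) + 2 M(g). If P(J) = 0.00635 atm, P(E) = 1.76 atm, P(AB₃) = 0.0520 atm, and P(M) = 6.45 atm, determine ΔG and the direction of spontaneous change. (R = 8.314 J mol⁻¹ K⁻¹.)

ΔG = -6.77 kJ/mol; the forward reaction is spontaneous

Qₚ = P(J)·P(M)² / (P(AB₃)³·P(E)²) = (0.00635)·(6.45)² / ((0.0520)³·(1.76)²) = 607
ΔG = RT ln(Qₚ/Kₚ) = (8.314 J mol⁻¹ K⁻¹)(1000 K) × ln(607/1370)
   = (8.314 kJ/mol)(-0.8140) = -6.77 kJ/mol
ΔG < 0, so the forward reaction is spontaneous (proceeds forward).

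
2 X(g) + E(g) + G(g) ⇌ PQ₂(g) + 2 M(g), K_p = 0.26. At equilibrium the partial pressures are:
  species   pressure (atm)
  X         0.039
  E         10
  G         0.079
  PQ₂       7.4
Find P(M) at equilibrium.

At equilibrium, K_p = P(PQ₂)·P(M)² / (P(X)²·P(E)·P(G)) = 0.26.
(7.4)·(P(M))² / ((0.039)²·(10)·(0.079)) = 0.26
P(M)² = 4.22×10⁻⁵ ⇒ P(M) = 0.0065 atm

P(M) = 0.0065 atm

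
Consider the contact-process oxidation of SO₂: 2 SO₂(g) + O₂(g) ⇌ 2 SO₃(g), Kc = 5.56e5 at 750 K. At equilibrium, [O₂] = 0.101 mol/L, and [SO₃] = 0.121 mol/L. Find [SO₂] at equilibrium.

At equilibrium, Kc = [SO₃]² / ([SO₂]²·[O₂]) = 5.56e5.
(0.121)² / (([SO₂])²·(0.101)) = 5.56e5
[SO₂]² = 2.61e-7 ⇒ [SO₂] = 5.11e-4 mol/L

[SO₂] = 5.11e-4 mol/L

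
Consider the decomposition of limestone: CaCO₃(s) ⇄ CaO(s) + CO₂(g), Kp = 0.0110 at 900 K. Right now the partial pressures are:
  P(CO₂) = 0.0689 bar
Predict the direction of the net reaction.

(CaCO₃, CaO are pure solids — omitted from Qp.)
Qp = P(CO₂) = 0.0689
Qp = 0.0689 > Kp = 0.0110, so the reverse reaction proceeds.

reverse (toward reactants)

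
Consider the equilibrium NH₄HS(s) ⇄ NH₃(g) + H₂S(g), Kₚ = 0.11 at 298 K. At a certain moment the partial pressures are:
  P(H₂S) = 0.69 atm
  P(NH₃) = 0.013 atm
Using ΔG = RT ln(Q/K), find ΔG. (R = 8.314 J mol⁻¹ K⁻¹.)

ΔG = -6.21 kJ/mol

(NH₄HS is a pure solid — omitted from Qₚ.)
Qₚ = P(NH₃)·P(H₂S) = (0.013)·(0.69) = 0.00897
ΔG = RT ln(Qₚ/Kₚ) = (8.314 J mol⁻¹ K⁻¹)(298 K) × ln(0.00897/0.11)
   = (2.478 kJ/mol)(-2.507) = -6.21 kJ/mol
ΔG < 0, so the forward reaction is spontaneous (proceeds forward).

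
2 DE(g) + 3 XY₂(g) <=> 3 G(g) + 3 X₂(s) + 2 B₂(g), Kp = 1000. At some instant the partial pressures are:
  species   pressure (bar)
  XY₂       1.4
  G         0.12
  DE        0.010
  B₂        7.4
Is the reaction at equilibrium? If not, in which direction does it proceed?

toward products

(X₂ is a pure solid — omitted from Qp.)
Qp = P(G)³·P(B₂)² / (P(DE)²·P(XY₂)³) = (0.12)³·(7.4)² / ((0.010)²·(1.4)³) = 340
Qp = 340 < Kp = 1000, so the forward reaction proceeds.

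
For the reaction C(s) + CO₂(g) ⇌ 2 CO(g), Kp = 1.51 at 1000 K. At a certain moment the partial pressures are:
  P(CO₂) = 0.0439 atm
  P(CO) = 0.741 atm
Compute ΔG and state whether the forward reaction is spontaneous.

ΔG = 17.6 kJ/mol; the forward reaction is non-spontaneous

(C is a pure solid — omitted from Qp.)
Qp = P(CO)² / P(CO₂) = (0.741)² / (0.0439) = 12.5
ΔG = RT ln(Qp/Kp) = (8.314 J mol⁻¹ K⁻¹)(1000 K) × ln(12.5/1.51)
   = (8.314 kJ/mol)(2.114) = 17.6 kJ/mol
ΔG > 0, so the forward reaction is non-spontaneous (proceeds in reverse).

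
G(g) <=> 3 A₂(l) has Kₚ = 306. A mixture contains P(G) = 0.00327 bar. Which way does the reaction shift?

at equilibrium

(A₂ is a pure liquid — omitted from Qₚ.)
Qₚ = 1 / P(G) = 1 / (0.00327) = 306
Qₚ = 306 = Kₚ, so the system is already at equilibrium.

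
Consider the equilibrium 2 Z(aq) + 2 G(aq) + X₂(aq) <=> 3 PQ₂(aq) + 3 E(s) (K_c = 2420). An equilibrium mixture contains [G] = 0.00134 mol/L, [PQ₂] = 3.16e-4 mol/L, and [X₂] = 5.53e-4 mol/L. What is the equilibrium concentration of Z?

(E is a pure solid — omitted from K_c.)
At equilibrium, K_c = [PQ₂]³ / ([Z]²·[G]²·[X₂]) = 2420.
(3.16e-4)³ / (([Z])²·(0.00134)²·(5.53e-4)) = 2420
[Z]² = 1.31e-5 ⇒ [Z] = 0.00362 mol/L

[Z] = 0.00362 mol/L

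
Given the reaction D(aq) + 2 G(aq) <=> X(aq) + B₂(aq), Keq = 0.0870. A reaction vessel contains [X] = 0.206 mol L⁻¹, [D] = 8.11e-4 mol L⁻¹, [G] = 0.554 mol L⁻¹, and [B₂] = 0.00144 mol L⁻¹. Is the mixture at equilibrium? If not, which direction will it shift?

Q = [X]·[B₂] / ([D]·[G]²) = (0.206)·(0.00144) / ((8.11e-4)·(0.554)²) = 1.19
Q = 1.19 > Keq = 0.0870: net reverse reaction.

no; Q > K, reaction proceeds in reverse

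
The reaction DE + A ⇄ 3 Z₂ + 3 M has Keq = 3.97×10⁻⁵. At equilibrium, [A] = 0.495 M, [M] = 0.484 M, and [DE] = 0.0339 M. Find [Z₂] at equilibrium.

[Z₂] = 0.0180 M

At equilibrium, Keq = [Z₂]³·[M]³ / ([DE]·[A]) = 3.97×10⁻⁵.
([Z₂])³·(0.484)³ / ((0.0339)·(0.495)) = 3.97×10⁻⁵
[Z₂]³ = 5.88×10⁻⁶ ⇒ [Z₂] = 0.0180 M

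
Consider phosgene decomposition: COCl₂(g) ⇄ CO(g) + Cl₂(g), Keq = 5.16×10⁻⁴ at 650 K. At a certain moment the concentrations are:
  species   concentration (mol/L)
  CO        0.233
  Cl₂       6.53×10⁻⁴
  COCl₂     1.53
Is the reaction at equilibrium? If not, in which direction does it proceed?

Q = [CO]·[Cl₂] / [COCl₂] = (0.233)·(6.53×10⁻⁴) / (1.53) = 9.94×10⁻⁵
Q = 9.94×10⁻⁵ < Keq = 5.16×10⁻⁴, so the forward reaction proceeds.

toward products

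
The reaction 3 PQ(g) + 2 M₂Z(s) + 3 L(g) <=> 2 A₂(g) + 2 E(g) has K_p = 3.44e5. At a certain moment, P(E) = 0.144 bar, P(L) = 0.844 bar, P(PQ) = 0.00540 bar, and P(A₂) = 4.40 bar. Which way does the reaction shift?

(M₂Z is a pure solid — omitted from Q_p.)
Q_p = P(A₂)²·P(E)² / (P(PQ)³·P(L)³) = (4.40)²·(0.144)² / ((0.00540)³·(0.844)³) = 4.24e6
Q_p = 4.24e6 > K_p = 3.44e5, so the reverse reaction proceeds.

to the left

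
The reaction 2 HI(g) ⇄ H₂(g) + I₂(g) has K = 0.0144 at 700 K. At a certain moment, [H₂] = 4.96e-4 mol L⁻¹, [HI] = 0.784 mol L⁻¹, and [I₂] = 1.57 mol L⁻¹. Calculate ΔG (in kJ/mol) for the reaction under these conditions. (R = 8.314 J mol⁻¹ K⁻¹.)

Q = [H₂]·[I₂] / [HI]² = (4.96e-4)·(1.57) / (0.784)² = 0.00127
ΔG = RT ln(Q/K) = (8.314 J mol⁻¹ K⁻¹)(700 K) × ln(0.00127/0.0144)
   = (5.820 kJ/mol)(-2.428) = -14.1 kJ/mol
ΔG < 0, so the forward reaction is spontaneous (proceeds forward).

ΔG = -14.1 kJ/mol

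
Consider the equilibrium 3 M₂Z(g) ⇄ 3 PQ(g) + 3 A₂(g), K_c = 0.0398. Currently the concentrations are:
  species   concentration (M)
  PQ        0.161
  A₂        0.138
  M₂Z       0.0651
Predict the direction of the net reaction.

Q_c = [PQ]³·[A₂]³ / [M₂Z]³ = (0.161)³·(0.138)³ / (0.0651)³ = 0.0398
Q_c = 0.0398 = K_c, so the system is already at equilibrium.

no net change (already at equilibrium)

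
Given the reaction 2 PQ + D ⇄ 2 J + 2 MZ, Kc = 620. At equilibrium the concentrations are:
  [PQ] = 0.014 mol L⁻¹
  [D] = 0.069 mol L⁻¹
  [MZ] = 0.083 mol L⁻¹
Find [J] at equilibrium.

At equilibrium, Kc = [J]²·[MZ]² / ([PQ]²·[D]) = 620.
([J])²·(0.083)² / ((0.014)²·(0.069)) = 620
[J]² = 1.22 ⇒ [J] = 1.1 mol L⁻¹

[J] = 1.1 mol L⁻¹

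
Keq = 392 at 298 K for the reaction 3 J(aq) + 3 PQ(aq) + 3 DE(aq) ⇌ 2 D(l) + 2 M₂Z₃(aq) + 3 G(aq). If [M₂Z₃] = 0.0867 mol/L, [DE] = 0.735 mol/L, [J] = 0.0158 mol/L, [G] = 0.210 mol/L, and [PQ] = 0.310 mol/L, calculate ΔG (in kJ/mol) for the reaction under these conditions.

ΔG = 3.31 kJ/mol

(D is a pure liquid — omitted from Q.)
Q = [M₂Z₃]²·[G]³ / ([J]³·[PQ]³·[DE]³) = (0.0867)²·(0.210)³ / ((0.0158)³·(0.310)³·(0.735)³) = 1490
ΔG = RT ln(Q/Keq) = (8.314 J mol⁻¹ K⁻¹)(298 K) × ln(1490/392)
   = (2.478 kJ/mol)(1.335) = 3.31 kJ/mol
ΔG > 0, so the forward reaction is non-spontaneous (proceeds in reverse).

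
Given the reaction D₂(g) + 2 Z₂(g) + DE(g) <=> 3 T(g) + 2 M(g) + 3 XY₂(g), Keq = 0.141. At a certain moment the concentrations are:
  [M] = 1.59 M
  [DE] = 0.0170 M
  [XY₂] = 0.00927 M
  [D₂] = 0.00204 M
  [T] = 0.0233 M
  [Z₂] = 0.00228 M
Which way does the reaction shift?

no net change (already at equilibrium)

Q = [T]³·[M]²·[XY₂]³ / ([D₂]·[Z₂]²·[DE]) = (0.0233)³·(1.59)²·(0.00927)³ / ((0.00204)·(0.00228)²·(0.0170)) = 0.141
Q = 0.141 = Keq, so the system is already at equilibrium.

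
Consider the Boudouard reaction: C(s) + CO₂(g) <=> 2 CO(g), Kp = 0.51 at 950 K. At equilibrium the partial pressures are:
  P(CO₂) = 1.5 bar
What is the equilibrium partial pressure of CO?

P(CO) = 0.87 bar

(C is a pure solid — omitted from Kp.)
At equilibrium, Kp = P(CO)² / P(CO₂) = 0.51.
(P(CO))² / (1.5) = 0.51
P(CO)² = 0.765 ⇒ P(CO) = 0.87 bar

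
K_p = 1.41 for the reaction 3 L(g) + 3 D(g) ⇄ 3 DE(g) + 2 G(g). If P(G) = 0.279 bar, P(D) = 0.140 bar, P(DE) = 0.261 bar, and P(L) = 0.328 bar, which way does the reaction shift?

reverse (toward reactants)

Q_p = P(DE)³·P(G)² / (P(L)³·P(D)³) = (0.261)³·(0.279)² / ((0.328)³·(0.140)³) = 14.3
Q_p = 14.3 > K_p = 1.41, so the reverse reaction proceeds.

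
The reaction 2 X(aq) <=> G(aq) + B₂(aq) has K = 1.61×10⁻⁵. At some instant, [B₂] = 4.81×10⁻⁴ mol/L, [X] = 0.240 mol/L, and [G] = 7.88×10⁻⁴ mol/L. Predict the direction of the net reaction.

forward (toward products)

Q = [G]·[B₂] / [X]² = (7.88×10⁻⁴)·(4.81×10⁻⁴) / (0.240)² = 6.58×10⁻⁶
Q = 6.58×10⁻⁶ < K = 1.61×10⁻⁵, so the forward reaction proceeds.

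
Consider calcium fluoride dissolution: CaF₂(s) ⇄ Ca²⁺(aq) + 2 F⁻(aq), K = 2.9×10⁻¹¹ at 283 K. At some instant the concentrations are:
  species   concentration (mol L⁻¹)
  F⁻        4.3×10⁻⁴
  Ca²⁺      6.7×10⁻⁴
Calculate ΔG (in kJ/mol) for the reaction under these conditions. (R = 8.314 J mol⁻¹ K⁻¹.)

(CaF₂ is a pure solid — omitted from Q.)
Q = [Ca²⁺]·[F⁻]² = (6.7×10⁻⁴)·(4.3×10⁻⁴)² = 1.24×10⁻¹⁰
ΔG = RT ln(Q/K) = (8.314 J mol⁻¹ K⁻¹)(283 K) × ln(1.24×10⁻¹⁰/2.9×10⁻¹¹)
   = (2.353 kJ/mol)(1.453) = 3.42 kJ/mol
ΔG > 0, so the forward reaction is non-spontaneous (proceeds in reverse).

ΔG = 3.42 kJ/mol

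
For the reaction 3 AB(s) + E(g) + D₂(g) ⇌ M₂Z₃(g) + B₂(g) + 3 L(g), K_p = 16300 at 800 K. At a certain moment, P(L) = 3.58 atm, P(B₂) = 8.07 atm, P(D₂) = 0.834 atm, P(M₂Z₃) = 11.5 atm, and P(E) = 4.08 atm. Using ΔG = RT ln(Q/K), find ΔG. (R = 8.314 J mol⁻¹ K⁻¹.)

(AB is a pure solid — omitted from Q_p.)
Q_p = P(M₂Z₃)·P(B₂)·P(L)³ / (P(E)·P(D₂)) = (11.5)·(8.07)·(3.58)³ / ((4.08)·(0.834)) = 1250
ΔG = RT ln(Q_p/K_p) = (8.314 J mol⁻¹ K⁻¹)(800 K) × ln(1250/16300)
   = (6.651 kJ/mol)(-2.568) = -17.1 kJ/mol
ΔG < 0, so the forward reaction is spontaneous (proceeds forward).

ΔG = -17.1 kJ/mol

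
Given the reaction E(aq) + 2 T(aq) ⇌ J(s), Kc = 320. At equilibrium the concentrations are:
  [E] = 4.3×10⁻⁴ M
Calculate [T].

(J is a pure solid — omitted from Kc.)
At equilibrium, Kc = 1 / ([E]·[T]²) = 320.
1 / ((4.3×10⁻⁴)·([T])²) = 320
[T]² = 7.27 ⇒ [T] = 2.7 M

[T] = 2.7 M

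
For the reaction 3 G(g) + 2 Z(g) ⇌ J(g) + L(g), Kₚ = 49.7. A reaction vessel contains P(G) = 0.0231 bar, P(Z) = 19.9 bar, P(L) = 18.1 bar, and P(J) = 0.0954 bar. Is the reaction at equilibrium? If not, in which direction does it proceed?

Qₚ = P(J)·P(L) / (P(G)³·P(Z)²) = (0.0954)·(18.1) / ((0.0231)³·(19.9)²) = 354
Qₚ = 354 > Kₚ = 49.7, so the reverse reaction proceeds.

to the left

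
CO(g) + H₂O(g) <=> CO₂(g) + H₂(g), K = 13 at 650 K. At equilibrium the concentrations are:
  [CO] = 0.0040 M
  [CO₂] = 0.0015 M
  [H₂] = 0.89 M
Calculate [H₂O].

At equilibrium, K = [CO₂]·[H₂] / ([CO]·[H₂O]) = 13.
(0.0015)·(0.89) / ((0.0040)·([H₂O])) = 13
[H₂O] = 0.0257 = 0.026 M

[H₂O] = 0.026 M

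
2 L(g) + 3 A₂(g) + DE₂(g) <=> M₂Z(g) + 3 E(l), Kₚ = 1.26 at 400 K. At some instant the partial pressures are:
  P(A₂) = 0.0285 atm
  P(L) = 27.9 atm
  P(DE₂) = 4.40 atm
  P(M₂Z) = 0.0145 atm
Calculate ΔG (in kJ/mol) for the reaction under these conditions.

(E is a pure liquid — omitted from Qₚ.)
Qₚ = P(M₂Z) / (P(L)²·P(A₂)³·P(DE₂)) = (0.0145) / ((27.9)²·(0.0285)³·(4.40)) = 0.183
ΔG = RT ln(Qₚ/Kₚ) = (8.314 J mol⁻¹ K⁻¹)(400 K) × ln(0.183/1.26)
   = (3.326 kJ/mol)(-1.929) = -6.42 kJ/mol
ΔG < 0, so the forward reaction is spontaneous (proceeds forward).

ΔG = -6.42 kJ/mol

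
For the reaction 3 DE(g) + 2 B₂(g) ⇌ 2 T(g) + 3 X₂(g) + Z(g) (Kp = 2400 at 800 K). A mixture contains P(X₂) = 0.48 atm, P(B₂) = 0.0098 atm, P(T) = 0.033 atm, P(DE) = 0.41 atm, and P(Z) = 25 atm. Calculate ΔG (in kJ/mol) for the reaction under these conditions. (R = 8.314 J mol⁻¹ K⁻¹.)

ΔG = -11.1 kJ/mol

Qp = P(T)²·P(X₂)³·P(Z) / (P(DE)³·P(B₂)²) = (0.033)²·(0.48)³·(25) / ((0.41)³·(0.0098)²) = 455
ΔG = RT ln(Qp/Kp) = (8.314 J mol⁻¹ K⁻¹)(800 K) × ln(455/2400)
   = (6.651 kJ/mol)(-1.663) = -11.1 kJ/mol
ΔG < 0, so the forward reaction is spontaneous (proceeds forward).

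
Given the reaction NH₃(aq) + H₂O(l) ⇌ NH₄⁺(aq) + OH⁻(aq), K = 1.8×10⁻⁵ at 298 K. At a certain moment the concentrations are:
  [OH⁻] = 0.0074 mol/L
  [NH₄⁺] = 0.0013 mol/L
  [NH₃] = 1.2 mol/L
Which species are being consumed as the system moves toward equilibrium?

(H₂O is a pure liquid — omitted from Q.)
Q = [NH₄⁺]·[OH⁻] / [NH₃] = (0.0013)·(0.0074) / (1.2) = 8.0×10⁻⁶
Q = 8.0×10⁻⁶ < K = 1.8×10⁻⁵: net forward reaction.

NH₃, H₂O (reactants)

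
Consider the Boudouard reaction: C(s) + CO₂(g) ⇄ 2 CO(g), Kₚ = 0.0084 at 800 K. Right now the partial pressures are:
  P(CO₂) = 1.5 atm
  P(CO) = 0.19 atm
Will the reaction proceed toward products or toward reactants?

(C is a pure solid — omitted from Qₚ.)
Qₚ = P(CO)² / P(CO₂) = (0.19)² / (1.5) = 0.024
Qₚ = 0.024 > Kₚ = 0.0084, so the reverse reaction proceeds.

in the reverse direction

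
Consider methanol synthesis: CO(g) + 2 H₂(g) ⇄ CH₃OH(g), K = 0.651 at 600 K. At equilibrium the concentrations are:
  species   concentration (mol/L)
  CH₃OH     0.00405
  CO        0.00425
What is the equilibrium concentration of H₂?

[H₂] = 1.21 mol/L

At equilibrium, K = [CH₃OH] / ([CO]·[H₂]²) = 0.651.
(0.00405) / ((0.00425)·([H₂])²) = 0.651
[H₂]² = 1.46 ⇒ [H₂] = 1.21 mol/L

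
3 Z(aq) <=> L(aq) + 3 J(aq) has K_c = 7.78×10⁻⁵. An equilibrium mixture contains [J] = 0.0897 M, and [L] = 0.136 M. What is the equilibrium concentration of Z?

At equilibrium, K_c = [L]·[J]³ / [Z]³ = 7.78×10⁻⁵.
(0.136)·(0.0897)³ / ([Z])³ = 7.78×10⁻⁵
[Z]³ = 1.26 ⇒ [Z] = 1.08 M

[Z] = 1.08 M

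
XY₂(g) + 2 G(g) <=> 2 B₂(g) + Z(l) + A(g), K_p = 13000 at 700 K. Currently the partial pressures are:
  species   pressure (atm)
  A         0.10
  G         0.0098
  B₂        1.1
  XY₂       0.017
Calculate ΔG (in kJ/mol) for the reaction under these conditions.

ΔG = 10.1 kJ/mol

(Z is a pure liquid — omitted from Q_p.)
Q_p = P(B₂)²·P(A) / (P(XY₂)·P(G)²) = (1.1)²·(0.10) / ((0.017)·(0.0098)²) = 74100
ΔG = RT ln(Q_p/K_p) = (8.314 J mol⁻¹ K⁻¹)(700 K) × ln(74100/13000)
   = (5.820 kJ/mol)(1.740) = 10.1 kJ/mol
ΔG > 0, so the forward reaction is non-spontaneous (proceeds in reverse).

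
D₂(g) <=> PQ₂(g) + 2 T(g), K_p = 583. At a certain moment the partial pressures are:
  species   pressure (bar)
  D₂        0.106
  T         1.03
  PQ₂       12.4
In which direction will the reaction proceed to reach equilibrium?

Q_p = P(PQ₂)·P(T)² / P(D₂) = (12.4)·(1.03)² / (0.106) = 124
Q_p = 124 < K_p = 583, so the forward reaction proceeds.

in the forward direction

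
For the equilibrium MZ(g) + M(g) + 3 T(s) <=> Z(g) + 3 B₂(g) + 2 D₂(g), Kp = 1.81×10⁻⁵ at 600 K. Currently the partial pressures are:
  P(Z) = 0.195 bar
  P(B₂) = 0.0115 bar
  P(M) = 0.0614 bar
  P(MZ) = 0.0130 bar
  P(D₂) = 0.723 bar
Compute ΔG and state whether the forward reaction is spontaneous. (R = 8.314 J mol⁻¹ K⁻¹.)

ΔG = 11.8 kJ/mol; the forward reaction is non-spontaneous

(T is a pure solid — omitted from Qp.)
Qp = P(Z)·P(B₂)³·P(D₂)² / (P(MZ)·P(M)) = (0.195)·(0.0115)³·(0.723)² / ((0.0130)·(0.0614)) = 1.94×10⁻⁴
ΔG = RT ln(Qp/Kp) = (8.314 J mol⁻¹ K⁻¹)(600 K) × ln(1.94×10⁻⁴/1.81×10⁻⁵)
   = (4.988 kJ/mol)(2.372) = 11.8 kJ/mol
ΔG > 0, so the forward reaction is non-spontaneous (proceeds in reverse).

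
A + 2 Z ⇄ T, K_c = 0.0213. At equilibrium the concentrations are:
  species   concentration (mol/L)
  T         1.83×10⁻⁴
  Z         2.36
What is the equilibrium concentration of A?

At equilibrium, K_c = [T] / ([A]·[Z]²) = 0.0213.
(1.83×10⁻⁴) / (([A])·(2.36)²) = 0.0213
[A] = 0.00154 mol/L

[A] = 0.00154 mol/L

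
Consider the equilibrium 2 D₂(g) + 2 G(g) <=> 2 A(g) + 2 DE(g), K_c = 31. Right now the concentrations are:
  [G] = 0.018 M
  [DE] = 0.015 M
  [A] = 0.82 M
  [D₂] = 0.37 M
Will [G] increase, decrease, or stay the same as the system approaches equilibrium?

decrease

Q_c = [A]²·[DE]² / ([D₂]²·[G]²) = (0.82)²·(0.015)² / ((0.37)²·(0.018)²) = 3.4
Q_c = 3.4 < K_c = 31: net forward reaction.
G is a reactant, so it decreases.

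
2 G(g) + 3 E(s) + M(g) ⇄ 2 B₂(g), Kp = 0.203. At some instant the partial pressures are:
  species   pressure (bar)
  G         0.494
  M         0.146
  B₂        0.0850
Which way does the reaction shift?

at equilibrium

(E is a pure solid — omitted from Qp.)
Qp = P(B₂)² / (P(G)²·P(M)) = (0.0850)² / ((0.494)²·(0.146)) = 0.203
Qp = 0.203 = Kp, so the system is already at equilibrium.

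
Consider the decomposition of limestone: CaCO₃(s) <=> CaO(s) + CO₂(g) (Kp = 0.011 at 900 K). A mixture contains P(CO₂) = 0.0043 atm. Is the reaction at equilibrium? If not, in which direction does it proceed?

toward products

(CaCO₃, CaO are pure solids — omitted from Qp.)
Qp = P(CO₂) = 0.0043
Qp = 0.0043 < Kp = 0.011, so the forward reaction proceeds.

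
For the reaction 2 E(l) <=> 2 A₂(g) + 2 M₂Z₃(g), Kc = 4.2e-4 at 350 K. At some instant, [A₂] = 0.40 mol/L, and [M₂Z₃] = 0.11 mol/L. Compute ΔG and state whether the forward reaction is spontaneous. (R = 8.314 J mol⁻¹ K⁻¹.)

(E is a pure liquid — omitted from Qc.)
Qc = [A₂]²·[M₂Z₃]² = (0.40)²·(0.11)² = 0.00194
ΔG = RT ln(Qc/Kc) = (8.314 J mol⁻¹ K⁻¹)(350 K) × ln(0.00194/4.2e-4)
   = (2.910 kJ/mol)(1.530) = 4.45 kJ/mol
ΔG > 0, so the forward reaction is non-spontaneous (proceeds in reverse).

ΔG = 4.45 kJ/mol; the forward reaction is non-spontaneous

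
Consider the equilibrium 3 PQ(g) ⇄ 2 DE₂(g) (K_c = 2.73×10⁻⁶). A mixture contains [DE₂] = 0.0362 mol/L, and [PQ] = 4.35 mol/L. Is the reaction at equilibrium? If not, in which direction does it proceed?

Q_c = [DE₂]² / [PQ]³ = (0.0362)² / (4.35)³ = 1.59×10⁻⁵
Q_c = 1.59×10⁻⁵ > K_c = 2.73×10⁻⁶, so the reverse reaction proceeds.

to the left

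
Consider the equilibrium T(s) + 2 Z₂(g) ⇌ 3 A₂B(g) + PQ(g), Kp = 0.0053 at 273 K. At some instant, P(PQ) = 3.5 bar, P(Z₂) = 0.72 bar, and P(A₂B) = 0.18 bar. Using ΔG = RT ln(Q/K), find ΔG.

(T is a pure solid — omitted from Qp.)
Qp = P(A₂B)³·P(PQ) / P(Z₂)² = (0.18)³·(3.5) / (0.72)² = 0.0394
ΔG = RT ln(Qp/Kp) = (8.314 J mol⁻¹ K⁻¹)(273 K) × ln(0.0394/0.0053)
   = (2.270 kJ/mol)(2.006) = 4.55 kJ/mol
ΔG > 0, so the forward reaction is non-spontaneous (proceeds in reverse).

ΔG = 4.55 kJ/mol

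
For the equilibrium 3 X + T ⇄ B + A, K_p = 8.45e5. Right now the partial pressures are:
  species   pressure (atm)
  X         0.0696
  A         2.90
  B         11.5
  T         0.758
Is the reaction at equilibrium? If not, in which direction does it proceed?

in the forward direction

Q_p = P(B)·P(A) / (P(X)³·P(T)) = (11.5)·(2.90) / ((0.0696)³·(0.758)) = 1.30e5
Q_p = 1.30e5 < K_p = 8.45e5, so the forward reaction proceeds.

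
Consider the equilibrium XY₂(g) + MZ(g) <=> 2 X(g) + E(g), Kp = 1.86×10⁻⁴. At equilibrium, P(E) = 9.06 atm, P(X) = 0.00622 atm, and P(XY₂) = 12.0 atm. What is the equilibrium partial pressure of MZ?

At equilibrium, Kp = P(X)²·P(E) / (P(XY₂)·P(MZ)) = 1.86×10⁻⁴.
(0.00622)²·(9.06) / ((12.0)·(P(MZ))) = 1.86×10⁻⁴
P(MZ) = 0.157 atm

P(MZ) = 0.157 atm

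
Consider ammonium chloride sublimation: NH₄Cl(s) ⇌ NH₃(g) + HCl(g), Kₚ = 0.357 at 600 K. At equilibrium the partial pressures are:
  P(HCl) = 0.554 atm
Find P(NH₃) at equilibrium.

P(NH₃) = 0.644 atm

(NH₄Cl is a pure solid — omitted from Kₚ.)
At equilibrium, Kₚ = P(NH₃)·P(HCl) = 0.357.
(P(NH₃))·(0.554) = 0.357
P(NH₃) = 0.644 atm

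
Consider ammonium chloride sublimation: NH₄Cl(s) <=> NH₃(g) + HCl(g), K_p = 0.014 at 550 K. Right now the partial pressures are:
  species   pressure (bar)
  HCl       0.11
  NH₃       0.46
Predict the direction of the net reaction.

(NH₄Cl is a pure solid — omitted from Q_p.)
Q_p = P(NH₃)·P(HCl) = (0.46)·(0.11) = 0.051
Q_p = 0.051 > K_p = 0.014, so the reverse reaction proceeds.

reverse (toward reactants)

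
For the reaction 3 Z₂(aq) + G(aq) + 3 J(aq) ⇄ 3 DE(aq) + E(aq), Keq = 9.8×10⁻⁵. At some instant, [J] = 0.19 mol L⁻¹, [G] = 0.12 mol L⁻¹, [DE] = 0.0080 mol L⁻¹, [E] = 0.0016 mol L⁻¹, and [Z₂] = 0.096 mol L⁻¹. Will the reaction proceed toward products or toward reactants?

Q = [DE]³·[E] / ([Z₂]³·[G]·[J]³) = (0.0080)³·(0.0016) / ((0.096)³·(0.12)·(0.19)³) = 0.0011
Q = 0.0011 > Keq = 9.8×10⁻⁵, so the reverse reaction proceeds.

toward reactants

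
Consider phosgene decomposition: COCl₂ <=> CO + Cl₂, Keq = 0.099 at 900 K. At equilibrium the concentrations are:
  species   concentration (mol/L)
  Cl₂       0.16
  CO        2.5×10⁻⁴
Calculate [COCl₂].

[COCl₂] = 4.0×10⁻⁴ mol/L

At equilibrium, Keq = [CO]·[Cl₂] / [COCl₂] = 0.099.
(2.5×10⁻⁴)·(0.16) / ([COCl₂]) = 0.099
[COCl₂] = 4.04×10⁻⁴ = 4.0×10⁻⁴ mol/L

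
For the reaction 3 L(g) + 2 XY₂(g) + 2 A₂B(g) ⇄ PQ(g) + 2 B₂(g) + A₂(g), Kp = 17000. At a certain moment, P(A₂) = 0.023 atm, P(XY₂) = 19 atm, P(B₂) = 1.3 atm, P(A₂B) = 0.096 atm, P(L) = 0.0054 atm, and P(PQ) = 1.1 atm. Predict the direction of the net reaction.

Qp = P(PQ)·P(B₂)²·P(A₂) / (P(L)³·P(XY₂)²·P(A₂B)²) = (1.1)·(1.3)²·(0.023) / ((0.0054)³·(19)²·(0.096)²) = 82000
Qp = 82000 > Kp = 17000, so the reverse reaction proceeds.

reverse (toward reactants)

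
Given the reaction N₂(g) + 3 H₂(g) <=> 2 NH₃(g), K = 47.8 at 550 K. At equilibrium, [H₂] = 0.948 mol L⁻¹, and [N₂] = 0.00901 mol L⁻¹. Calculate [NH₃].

At equilibrium, K = [NH₃]² / ([N₂]·[H₂]³) = 47.8.
([NH₃])² / ((0.00901)·(0.948)³) = 47.8
[NH₃]² = 0.367 ⇒ [NH₃] = 0.606 mol L⁻¹

[NH₃] = 0.606 mol L⁻¹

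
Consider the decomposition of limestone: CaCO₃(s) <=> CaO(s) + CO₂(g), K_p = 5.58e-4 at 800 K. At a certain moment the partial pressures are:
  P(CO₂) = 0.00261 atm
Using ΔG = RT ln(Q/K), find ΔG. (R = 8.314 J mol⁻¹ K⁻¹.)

(CaCO₃, CaO are pure solids — omitted from Q_p.)
Q_p = P(CO₂) = 0.00261
ΔG = RT ln(Q_p/K_p) = (8.314 J mol⁻¹ K⁻¹)(800 K) × ln(0.00261/5.58e-4)
   = (6.651 kJ/mol)(1.543) = 10.3 kJ/mol
ΔG > 0, so the forward reaction is non-spontaneous (proceeds in reverse).

ΔG = 10.3 kJ/mol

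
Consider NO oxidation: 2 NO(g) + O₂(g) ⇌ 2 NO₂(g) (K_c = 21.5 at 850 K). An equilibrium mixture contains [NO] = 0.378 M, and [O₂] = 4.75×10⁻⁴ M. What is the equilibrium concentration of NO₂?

At equilibrium, K_c = [NO₂]² / ([NO]²·[O₂]) = 21.5.
([NO₂])² / ((0.378)²·(4.75×10⁻⁴)) = 21.5
[NO₂]² = 0.00146 ⇒ [NO₂] = 0.0382 M

[NO₂] = 0.0382 M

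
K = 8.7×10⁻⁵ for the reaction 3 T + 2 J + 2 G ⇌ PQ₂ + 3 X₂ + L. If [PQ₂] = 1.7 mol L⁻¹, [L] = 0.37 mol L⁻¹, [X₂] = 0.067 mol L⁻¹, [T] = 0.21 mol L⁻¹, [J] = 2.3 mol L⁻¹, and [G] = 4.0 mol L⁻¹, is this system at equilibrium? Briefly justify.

no; Q > K, reaction proceeds in reverse

Q = [PQ₂]·[X₂]³·[L] / ([T]³·[J]²·[G]²) = (1.7)·(0.067)³·(0.37) / ((0.21)³·(2.3)²·(4.0)²) = 2.4×10⁻⁴
Q = 2.4×10⁻⁴ > K = 8.7×10⁻⁵: net reverse reaction.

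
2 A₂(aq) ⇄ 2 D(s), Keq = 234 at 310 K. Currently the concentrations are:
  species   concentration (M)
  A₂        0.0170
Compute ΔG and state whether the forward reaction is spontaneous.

(D is a pure solid — omitted from Q.)
Q = 1 / [A₂]² = 1 / (0.0170)² = 3460
ΔG = RT ln(Q/Keq) = (8.314 J mol⁻¹ K⁻¹)(310 K) × ln(3460/234)
   = (2.577 kJ/mol)(2.694) = 6.94 kJ/mol
ΔG > 0, so the forward reaction is non-spontaneous (proceeds in reverse).

ΔG = 6.94 kJ/mol; the forward reaction is non-spontaneous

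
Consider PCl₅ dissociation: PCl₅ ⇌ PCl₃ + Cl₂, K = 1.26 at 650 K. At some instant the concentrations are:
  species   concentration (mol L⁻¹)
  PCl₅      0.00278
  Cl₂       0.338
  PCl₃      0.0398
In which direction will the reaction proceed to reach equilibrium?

in the reverse direction

Q = [PCl₃]·[Cl₂] / [PCl₅] = (0.0398)·(0.338) / (0.00278) = 4.84
Q = 4.84 > K = 1.26, so the reverse reaction proceeds.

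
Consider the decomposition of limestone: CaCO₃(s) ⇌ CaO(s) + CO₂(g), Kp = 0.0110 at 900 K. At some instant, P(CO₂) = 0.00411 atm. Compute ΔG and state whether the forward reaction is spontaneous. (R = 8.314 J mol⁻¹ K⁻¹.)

(CaCO₃, CaO are pure solids — omitted from Qp.)
Qp = P(CO₂) = 0.00411
ΔG = RT ln(Qp/Kp) = (8.314 J mol⁻¹ K⁻¹)(900 K) × ln(0.00411/0.0110)
   = (7.483 kJ/mol)(-0.9845) = -7.37 kJ/mol
ΔG < 0, so the forward reaction is spontaneous (proceeds forward).

ΔG = -7.37 kJ/mol; the forward reaction is spontaneous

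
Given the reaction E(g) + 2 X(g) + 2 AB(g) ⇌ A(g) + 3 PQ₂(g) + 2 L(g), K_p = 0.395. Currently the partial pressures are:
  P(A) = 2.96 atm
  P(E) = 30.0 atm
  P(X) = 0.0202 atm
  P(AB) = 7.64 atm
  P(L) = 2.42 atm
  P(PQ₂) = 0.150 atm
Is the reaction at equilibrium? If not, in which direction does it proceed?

to the right

Q_p = P(A)·P(PQ₂)³·P(L)² / (P(E)·P(X)²·P(AB)²) = (2.96)·(0.150)³·(2.42)² / ((30.0)·(0.0202)²·(7.64)²) = 0.0819
Q_p = 0.0819 < K_p = 0.395, so the forward reaction proceeds.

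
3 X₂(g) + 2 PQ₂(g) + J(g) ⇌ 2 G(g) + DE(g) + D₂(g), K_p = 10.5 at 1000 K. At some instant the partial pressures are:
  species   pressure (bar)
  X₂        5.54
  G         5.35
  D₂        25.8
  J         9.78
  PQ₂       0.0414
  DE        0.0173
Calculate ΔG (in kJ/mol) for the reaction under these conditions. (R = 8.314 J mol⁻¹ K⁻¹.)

Q_p = P(G)²·P(DE)·P(D₂) / (P(X₂)³·P(PQ₂)²·P(J)) = (5.35)²·(0.0173)·(25.8) / ((5.54)³·(0.0414)²·(9.78)) = 4.48
ΔG = RT ln(Q_p/K_p) = (8.314 J mol⁻¹ K⁻¹)(1000 K) × ln(4.48/10.5)
   = (8.314 kJ/mol)(-0.8518) = -7.08 kJ/mol
ΔG < 0, so the forward reaction is spontaneous (proceeds forward).

ΔG = -7.08 kJ/mol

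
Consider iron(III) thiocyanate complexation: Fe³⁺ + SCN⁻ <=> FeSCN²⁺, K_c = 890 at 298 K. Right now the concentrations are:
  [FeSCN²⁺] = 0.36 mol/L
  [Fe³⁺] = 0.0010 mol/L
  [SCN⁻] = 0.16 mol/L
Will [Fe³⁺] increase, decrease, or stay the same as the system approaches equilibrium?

Q_c = [FeSCN²⁺] / ([Fe³⁺]·[SCN⁻]) = (0.36) / ((0.0010)·(0.16)) = 2200
Q_c = 2200 > K_c = 890: net reverse reaction.
Fe³⁺ is a reactant, so it increases.

increase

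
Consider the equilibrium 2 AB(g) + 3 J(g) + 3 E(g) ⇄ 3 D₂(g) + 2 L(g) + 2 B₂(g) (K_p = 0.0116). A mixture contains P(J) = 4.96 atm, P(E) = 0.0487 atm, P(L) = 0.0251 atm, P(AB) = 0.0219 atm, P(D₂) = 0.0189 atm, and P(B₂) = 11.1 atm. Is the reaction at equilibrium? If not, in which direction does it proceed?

in the reverse direction

Q_p = P(D₂)³·P(L)²·P(B₂)² / (P(AB)²·P(J)³·P(E)³) = (0.0189)³·(0.0251)²·(11.1)² / ((0.0219)²·(4.96)³·(0.0487)³) = 0.0775
Q_p = 0.0775 > K_p = 0.0116, so the reverse reaction proceeds.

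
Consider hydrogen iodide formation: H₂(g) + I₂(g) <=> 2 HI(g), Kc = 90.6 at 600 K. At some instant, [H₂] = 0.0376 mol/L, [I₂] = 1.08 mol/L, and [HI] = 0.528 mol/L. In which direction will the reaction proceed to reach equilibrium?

in the forward direction

Qc = [HI]² / ([H₂]·[I₂]) = (0.528)² / ((0.0376)·(1.08)) = 6.87
Qc = 6.87 < Kc = 90.6, so the forward reaction proceeds.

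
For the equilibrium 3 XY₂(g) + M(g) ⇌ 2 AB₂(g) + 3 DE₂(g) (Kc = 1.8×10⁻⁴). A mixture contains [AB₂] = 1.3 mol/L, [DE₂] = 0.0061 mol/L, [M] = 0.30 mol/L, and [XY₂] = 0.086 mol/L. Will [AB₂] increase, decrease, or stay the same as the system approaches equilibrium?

decrease

Qc = [AB₂]²·[DE₂]³ / ([XY₂]³·[M]) = (1.3)²·(0.0061)³ / ((0.086)³·(0.30)) = 0.0020
Qc = 0.0020 > Kc = 1.8×10⁻⁴: net reverse reaction.
AB₂ is a product, so it decreases.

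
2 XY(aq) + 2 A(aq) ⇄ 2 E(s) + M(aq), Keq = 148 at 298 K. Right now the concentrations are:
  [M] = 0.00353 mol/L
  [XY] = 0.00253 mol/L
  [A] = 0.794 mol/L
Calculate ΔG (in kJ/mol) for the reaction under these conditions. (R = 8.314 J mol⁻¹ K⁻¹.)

(E is a pure solid — omitted from Q.)
Q = [M] / ([XY]²·[A]²) = (0.00353) / ((0.00253)²·(0.794)²) = 875
ΔG = RT ln(Q/Keq) = (8.314 J mol⁻¹ K⁻¹)(298 K) × ln(875/148)
   = (2.478 kJ/mol)(1.777) = 4.40 kJ/mol
ΔG > 0, so the forward reaction is non-spontaneous (proceeds in reverse).

ΔG = 4.40 kJ/mol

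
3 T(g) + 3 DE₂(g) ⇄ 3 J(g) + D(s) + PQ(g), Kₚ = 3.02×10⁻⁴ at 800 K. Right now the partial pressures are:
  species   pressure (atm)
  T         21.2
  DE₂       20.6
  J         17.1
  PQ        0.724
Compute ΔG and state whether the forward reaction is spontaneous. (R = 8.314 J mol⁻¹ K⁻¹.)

ΔG = -12.9 kJ/mol; the forward reaction is spontaneous

(D is a pure solid — omitted from Qₚ.)
Qₚ = P(J)³·P(PQ) / (P(T)³·P(DE₂)³) = (17.1)³·(0.724) / ((21.2)³·(20.6)³) = 4.35×10⁻⁵
ΔG = RT ln(Qₚ/Kₚ) = (8.314 J mol⁻¹ K⁻¹)(800 K) × ln(4.35×10⁻⁵/3.02×10⁻⁴)
   = (6.651 kJ/mol)(-1.938) = -12.9 kJ/mol
ΔG < 0, so the forward reaction is spontaneous (proceeds forward).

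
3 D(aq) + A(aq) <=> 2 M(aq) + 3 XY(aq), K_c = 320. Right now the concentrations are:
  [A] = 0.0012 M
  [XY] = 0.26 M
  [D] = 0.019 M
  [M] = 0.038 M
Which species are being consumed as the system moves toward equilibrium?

Q_c = [M]²·[XY]³ / ([D]³·[A]) = (0.038)²·(0.26)³ / ((0.019)³·(0.0012)) = 3100
Q_c = 3100 > K_c = 320: net reverse reaction.

M, XY (products)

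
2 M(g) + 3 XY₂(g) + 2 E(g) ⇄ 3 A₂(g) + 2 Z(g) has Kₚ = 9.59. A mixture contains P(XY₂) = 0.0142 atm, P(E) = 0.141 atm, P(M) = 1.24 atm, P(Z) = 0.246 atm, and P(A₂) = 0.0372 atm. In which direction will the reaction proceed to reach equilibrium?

Qₚ = P(A₂)³·P(Z)² / (P(M)²·P(XY₂)³·P(E)²) = (0.0372)³·(0.246)² / ((1.24)²·(0.0142)³·(0.141)²) = 35.6
Qₚ = 35.6 > Kₚ = 9.59, so the reverse reaction proceeds.

to the left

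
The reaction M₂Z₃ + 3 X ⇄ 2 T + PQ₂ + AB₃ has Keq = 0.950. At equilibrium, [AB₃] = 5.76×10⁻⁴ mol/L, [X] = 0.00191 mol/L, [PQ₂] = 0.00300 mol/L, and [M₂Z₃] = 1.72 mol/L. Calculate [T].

At equilibrium, Keq = [T]²·[PQ₂]·[AB₃] / ([M₂Z₃]·[X]³) = 0.950.
([T])²·(0.00300)·(5.76×10⁻⁴) / ((1.72)·(0.00191)³) = 0.950
[T]² = 0.00659 ⇒ [T] = 0.0812 mol/L

[T] = 0.0812 mol/L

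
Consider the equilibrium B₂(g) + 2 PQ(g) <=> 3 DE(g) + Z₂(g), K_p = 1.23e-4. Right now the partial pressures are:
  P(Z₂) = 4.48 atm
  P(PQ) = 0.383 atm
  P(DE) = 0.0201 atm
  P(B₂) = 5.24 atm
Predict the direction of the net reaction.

in the forward direction

Q_p = P(DE)³·P(Z₂) / (P(B₂)·P(PQ)²) = (0.0201)³·(4.48) / ((5.24)·(0.383)²) = 4.73e-5
Q_p = 4.73e-5 < K_p = 1.23e-4, so the forward reaction proceeds.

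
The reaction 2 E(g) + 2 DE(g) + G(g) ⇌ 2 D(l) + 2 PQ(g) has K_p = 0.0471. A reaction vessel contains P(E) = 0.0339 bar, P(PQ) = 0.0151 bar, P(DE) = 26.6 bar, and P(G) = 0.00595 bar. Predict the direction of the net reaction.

at equilibrium

(D is a pure liquid — omitted from Q_p.)
Q_p = P(PQ)² / (P(E)²·P(DE)²·P(G)) = (0.0151)² / ((0.0339)²·(26.6)²·(0.00595)) = 0.0471
Q_p = 0.0471 = K_p, so the system is already at equilibrium.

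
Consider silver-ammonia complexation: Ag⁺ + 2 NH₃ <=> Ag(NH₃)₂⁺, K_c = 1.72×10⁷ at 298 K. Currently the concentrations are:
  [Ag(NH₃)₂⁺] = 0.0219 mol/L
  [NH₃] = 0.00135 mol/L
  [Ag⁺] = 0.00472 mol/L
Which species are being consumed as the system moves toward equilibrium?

Ag⁺, NH₃ (reactants)

Q_c = [Ag(NH₃)₂⁺] / ([Ag⁺]·[NH₃]²) = (0.0219) / ((0.00472)·(0.00135)²) = 2.55×10⁶
Q_c = 2.55×10⁶ < K_c = 1.72×10⁷: net forward reaction.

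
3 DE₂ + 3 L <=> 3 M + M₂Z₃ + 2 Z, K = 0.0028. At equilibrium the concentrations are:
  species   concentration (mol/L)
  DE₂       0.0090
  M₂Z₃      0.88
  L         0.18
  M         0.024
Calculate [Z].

At equilibrium, K = [M]³·[M₂Z₃]·[Z]² / ([DE₂]³·[L]³) = 0.0028.
(0.024)³·(0.88)·([Z])² / ((0.0090)³·(0.18)³) = 0.0028
[Z]² = 9.79×10⁻⁷ ⇒ [Z] = 9.9×10⁻⁴ mol/L

[Z] = 9.9×10⁻⁴ mol/L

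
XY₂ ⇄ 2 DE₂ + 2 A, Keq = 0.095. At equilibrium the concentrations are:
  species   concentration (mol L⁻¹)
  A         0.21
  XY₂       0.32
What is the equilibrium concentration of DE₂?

[DE₂] = 0.83 mol L⁻¹

At equilibrium, Keq = [DE₂]²·[A]² / [XY₂] = 0.095.
([DE₂])²·(0.21)² / (0.32) = 0.095
[DE₂]² = 0.689 ⇒ [DE₂] = 0.83 mol L⁻¹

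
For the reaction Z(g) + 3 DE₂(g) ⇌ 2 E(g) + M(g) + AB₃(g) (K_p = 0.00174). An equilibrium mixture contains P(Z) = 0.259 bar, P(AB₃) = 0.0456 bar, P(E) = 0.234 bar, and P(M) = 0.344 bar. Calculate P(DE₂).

P(DE₂) = 1.24 bar

At equilibrium, K_p = P(E)²·P(M)·P(AB₃) / (P(Z)·P(DE₂)³) = 0.00174.
(0.234)²·(0.344)·(0.0456) / ((0.259)·(P(DE₂))³) = 0.00174
P(DE₂)³ = 1.91 ⇒ P(DE₂) = 1.24 bar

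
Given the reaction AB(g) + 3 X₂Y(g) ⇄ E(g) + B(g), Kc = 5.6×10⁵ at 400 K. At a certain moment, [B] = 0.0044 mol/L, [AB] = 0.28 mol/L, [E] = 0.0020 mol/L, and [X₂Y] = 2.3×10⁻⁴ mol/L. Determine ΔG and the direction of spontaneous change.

Qc = [E]·[B] / ([AB]·[X₂Y]³) = (0.0020)·(0.0044) / ((0.28)·(2.3×10⁻⁴)³) = 2.58×10⁶
ΔG = RT ln(Qc/Kc) = (8.314 J mol⁻¹ K⁻¹)(400 K) × ln(2.58×10⁶/5.6×10⁵)
   = (3.326 kJ/mol)(1.528) = 5.08 kJ/mol
ΔG > 0, so the forward reaction is non-spontaneous (proceeds in reverse).

ΔG = 5.08 kJ/mol; the forward reaction is non-spontaneous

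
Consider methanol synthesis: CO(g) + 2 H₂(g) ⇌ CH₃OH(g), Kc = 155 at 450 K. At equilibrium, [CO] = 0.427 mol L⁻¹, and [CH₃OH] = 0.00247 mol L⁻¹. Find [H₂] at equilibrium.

[H₂] = 0.00611 mol L⁻¹

At equilibrium, Kc = [CH₃OH] / ([CO]·[H₂]²) = 155.
(0.00247) / ((0.427)·([H₂])²) = 155
[H₂]² = 3.73e-5 ⇒ [H₂] = 0.00611 mol L⁻¹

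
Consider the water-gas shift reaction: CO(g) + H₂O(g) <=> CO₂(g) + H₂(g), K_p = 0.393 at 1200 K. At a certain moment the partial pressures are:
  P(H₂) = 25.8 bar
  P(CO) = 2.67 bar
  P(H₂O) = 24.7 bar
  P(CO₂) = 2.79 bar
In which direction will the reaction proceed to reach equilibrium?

to the left

Q_p = P(CO₂)·P(H₂) / (P(CO)·P(H₂O)) = (2.79)·(25.8) / ((2.67)·(24.7)) = 1.09
Q_p = 1.09 > K_p = 0.393, so the reverse reaction proceeds.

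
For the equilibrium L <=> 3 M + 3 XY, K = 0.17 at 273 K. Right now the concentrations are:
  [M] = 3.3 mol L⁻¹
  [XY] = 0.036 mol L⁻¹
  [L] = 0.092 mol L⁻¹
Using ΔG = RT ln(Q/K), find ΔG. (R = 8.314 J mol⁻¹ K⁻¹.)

Q = [M]³·[XY]³ / [L] = (3.3)³·(0.036)³ / (0.092) = 0.0182
ΔG = RT ln(Q/K) = (8.314 J mol⁻¹ K⁻¹)(273 K) × ln(0.0182/0.17)
   = (2.270 kJ/mol)(-2.234) = -5.07 kJ/mol
ΔG < 0, so the forward reaction is spontaneous (proceeds forward).

ΔG = -5.07 kJ/mol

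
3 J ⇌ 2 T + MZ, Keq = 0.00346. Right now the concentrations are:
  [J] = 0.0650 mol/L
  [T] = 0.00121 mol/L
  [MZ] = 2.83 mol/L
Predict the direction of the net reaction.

in the reverse direction

Q = [T]²·[MZ] / [J]³ = (0.00121)²·(2.83) / (0.0650)³ = 0.0151
Q = 0.0151 > Keq = 0.00346, so the reverse reaction proceeds.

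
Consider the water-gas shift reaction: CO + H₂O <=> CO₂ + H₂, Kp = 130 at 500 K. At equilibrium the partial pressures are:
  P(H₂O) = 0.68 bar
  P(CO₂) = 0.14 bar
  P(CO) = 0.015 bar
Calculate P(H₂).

P(H₂) = 9.5 bar

At equilibrium, Kp = P(CO₂)·P(H₂) / (P(CO)·P(H₂O)) = 130.
(0.14)·(P(H₂)) / ((0.015)·(0.68)) = 130
P(H₂) = 9.47 = 9.5 bar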